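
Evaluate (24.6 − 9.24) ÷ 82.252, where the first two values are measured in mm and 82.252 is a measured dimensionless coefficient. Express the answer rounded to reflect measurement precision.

0.187 mm

24.6 mm − 9.24 mm = 15.36 mm; the difference is limited to 1 decimal place (3 s.f.).
Carrying full precision, 15.36 ÷ 82.252 = 0.186743179497… mm; 82.252 has 5 s.f., so the result keeps min(3, 5) = 3 s.f.
Rounded to 3 significant figures: 0.187 mm.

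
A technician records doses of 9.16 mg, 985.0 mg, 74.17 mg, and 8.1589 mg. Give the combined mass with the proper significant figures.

1076.5 mg

9.16 mg + 985.0 mg + 74.17 mg + 8.1589 mg = 1076.4889 mg.
Addition/subtraction keeps the fewest decimal places: 9.16 → 2 decimal places, 985.0 → 1 decimal place, 74.17 → 2 decimal places, 8.1589 → 4 decimal places; limit is 1.
Rounded to 1 decimal place: 1076.5 mg.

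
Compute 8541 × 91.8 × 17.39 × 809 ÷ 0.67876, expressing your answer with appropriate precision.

1.63 × 10^10

8541 × 91.8 × 17.39 × 809 ÷ 0.67876 = 1.6251118821 × 10^10…
Multiplication/division keeps the fewest significant figures: 8541 → 4 s.f., 91.8 → 3 s.f., 17.39 → 4 s.f., 809 → 3 s.f., 0.67876 → 5 s.f.; limit is 3.
Rounded to 3 significant figures: 1.63 × 10^10.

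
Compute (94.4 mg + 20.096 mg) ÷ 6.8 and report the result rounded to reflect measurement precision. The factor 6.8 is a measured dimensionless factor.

17 mg

94.4 mg + 20.096 mg = 114.496 mg; the sum is limited to 1 decimal place (4 s.f.).
Carrying full precision, 114.496 ÷ 6.8 = 16.8376470588… mg; 6.8 has 2 s.f., so the result keeps min(4, 2) = 2 s.f.
Rounded to 2 significant figures: 17 mg.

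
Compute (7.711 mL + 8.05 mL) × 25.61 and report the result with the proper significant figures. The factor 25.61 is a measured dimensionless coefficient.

403.6 mL

7.711 mL + 8.05 mL = 15.761 mL; the sum is limited to 2 decimal places (4 s.f.).
Carrying full precision, 15.761 × 25.61 = 403.63921 mL; 25.61 has 4 s.f., so the result keeps min(4, 4) = 4 s.f.
Rounded to 4 significant figures: 403.6 mL.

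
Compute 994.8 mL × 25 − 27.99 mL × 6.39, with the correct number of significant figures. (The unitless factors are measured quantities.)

994.8 × 25 = 24870 → 2.5 × 10⁴ mL (2 s.f., last digit at the 10^3 place).
27.99 × 6.39 = 178.8561 → 179 mL (3 s.f., last digit at the 10^0 place).
Difference: 24691.1439 mL; keep the coarser place, 10^3.
Result: 2.5 × 10⁴ mL.

2.5 × 10⁴ mL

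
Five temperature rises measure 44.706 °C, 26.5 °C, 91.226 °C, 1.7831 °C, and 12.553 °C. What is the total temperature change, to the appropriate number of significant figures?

44.706 °C + 26.5 °C + 91.226 °C + 1.7831 °C + 12.553 °C = 176.7681 °C.
Addition/subtraction keeps the fewest decimal places: 44.706 → 3 decimal places, 26.5 → 1 decimal place, 91.226 → 3 decimal places, 1.7831 → 4 decimal places, 12.553 → 3 decimal places; limit is 1.
Rounded to 1 decimal place: 176.8 °C.

176.8 °C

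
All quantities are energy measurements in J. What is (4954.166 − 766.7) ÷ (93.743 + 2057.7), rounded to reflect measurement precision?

4954.166 − 766.7 = 4187.466, limited to 1 d.p. → 5 s.f.; 93.743 + 2057.7 = 2151.443, limited to 1 d.p. → 5 s.f.
Carrying full precision, 4187.466 ÷ 2151.443 = 1.94635228542…; keep min(5, 5) = 5 s.f.
Rounded to 5 significant figures: 1.9464.

1.9464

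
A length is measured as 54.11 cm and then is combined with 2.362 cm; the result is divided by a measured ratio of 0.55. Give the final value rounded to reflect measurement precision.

54.11 cm + 2.362 cm = 56.472 cm; the sum is limited to 2 decimal places (4 s.f.).
Carrying full precision, 56.472 ÷ 0.55 = 102.676363636… cm; 0.55 has 2 s.f., so the result keeps min(4, 2) = 2 s.f.
Rounded to 2 significant figures: 1.0 × 10² cm.

1.0 × 10² cm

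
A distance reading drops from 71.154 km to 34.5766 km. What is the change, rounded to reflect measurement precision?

36.577 km

71.154 km − 34.5766 km = 36.5774 km.
Addition/subtraction keeps the fewest decimal places: 71.154 → 3 decimal places, 34.5766 → 4 decimal places; limit is 3.
Rounded to 3 decimal places: 36.577 km.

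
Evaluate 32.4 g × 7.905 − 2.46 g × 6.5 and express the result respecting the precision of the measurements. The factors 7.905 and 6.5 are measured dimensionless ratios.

32.4 × 7.905 = 256.122 → 256 g (3 s.f., last digit at the 10^0 place).
2.46 × 6.5 = 15.99 → 16 g (2 s.f., last digit at the 10^0 place).
Difference: 240.132 g; keep the coarser place, 10^0.
Result: 2.40 × 10² g.

2.40 × 10² g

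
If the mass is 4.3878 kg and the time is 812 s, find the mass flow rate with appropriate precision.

0.00540 kg/s

mass flow rate = 4.3878 kg ÷ 812 s = 0.00540369458128… kg/s.
4.3878 has 5 significant figures; 812 has 3.
Division/multiplication keeps the fewest: 3 significant figures.
Rounded: 0.00540 kg/s.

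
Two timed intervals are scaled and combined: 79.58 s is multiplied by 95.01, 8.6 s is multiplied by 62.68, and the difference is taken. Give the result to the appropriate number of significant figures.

7.02 × 10³ s

79.58 × 95.01 = 7560.8958 → 7561 s (4 s.f., last digit at the 10^0 place).
8.6 × 62.68 = 539.048 → 5.4 × 10² s (2 s.f., last digit at the 10^1 place).
Difference: 7021.8478 s; keep the coarser place, 10^1.
Result: 7.02 × 10³ s.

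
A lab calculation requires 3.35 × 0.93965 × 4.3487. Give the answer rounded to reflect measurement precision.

3.35 × 0.93965 × 4.3487 = 13.6889574492…
Multiplication/division keeps the fewest significant figures: 3.35 → 3 s.f., 0.93965 → 5 s.f., 4.3487 → 5 s.f.; limit is 3.
Rounded to 3 significant figures: 13.7.

13.7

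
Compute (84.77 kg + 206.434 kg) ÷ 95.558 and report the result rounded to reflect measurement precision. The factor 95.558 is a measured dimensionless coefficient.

3.0474 kg

84.77 kg + 206.434 kg = 291.204 kg; the sum is limited to 2 decimal places (5 s.f.).
Carrying full precision, 291.204 ÷ 95.558 = 3.04740576404… kg; 95.558 has 5 s.f., so the result keeps min(5, 5) = 5 s.f.
Rounded to 5 significant figures: 3.0474 kg.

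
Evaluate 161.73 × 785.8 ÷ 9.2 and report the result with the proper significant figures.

1.4 × 10⁴

161.73 × 785.8 ÷ 9.2 = 13813.8515217…
Multiplication/division keeps the fewest significant figures: 161.73 → 5 s.f., 785.8 → 4 s.f., 9.2 → 2 s.f.; limit is 2.
Rounded to 2 significant figures: 1.4 × 10⁴.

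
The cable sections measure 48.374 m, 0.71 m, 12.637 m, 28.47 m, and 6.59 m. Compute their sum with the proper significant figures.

96.78 m

48.374 m + 0.71 m + 12.637 m + 28.47 m + 6.59 m = 96.781 m.
Addition/subtraction keeps the fewest decimal places: 48.374 → 3 decimal places, 0.71 → 2 decimal places, 12.637 → 3 decimal places, 28.47 → 2 decimal places, 6.59 → 2 decimal places; limit is 2.
Rounded to 2 decimal places: 96.78 m.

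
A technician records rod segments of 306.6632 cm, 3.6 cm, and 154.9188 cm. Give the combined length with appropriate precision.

306.6632 cm + 3.6 cm + 154.9188 cm = 465.1820 cm.
Addition/subtraction keeps the fewest decimal places: 306.6632 → 4 decimal places, 3.6 → 1 decimal place, 154.9188 → 4 decimal places; limit is 1.
Rounded to 1 decimal place: 465.2 cm.

465.2 cm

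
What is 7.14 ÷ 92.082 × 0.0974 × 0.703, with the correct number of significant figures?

0.00531

7.14 ÷ 92.082 × 0.0974 × 0.703 = 0.00530930592298…
Multiplication/division keeps the fewest significant figures: 7.14 → 3 s.f., 92.082 → 5 s.f., 0.0974 → 3 s.f., 0.703 → 3 s.f.; limit is 3.
Rounded to 3 significant figures: 0.00531.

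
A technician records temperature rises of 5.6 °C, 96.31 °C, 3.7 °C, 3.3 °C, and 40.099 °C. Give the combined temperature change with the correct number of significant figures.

5.6 °C + 96.31 °C + 3.7 °C + 3.3 °C + 40.099 °C = 149.009 °C.
Addition/subtraction keeps the fewest decimal places: 5.6 → 1 decimal place, 96.31 → 2 decimal places, 3.7 → 1 decimal place, 3.3 → 1 decimal place, 40.099 → 3 decimal places; limit is 1.
Rounded to 1 decimal place: 149.0 °C.

149.0 °C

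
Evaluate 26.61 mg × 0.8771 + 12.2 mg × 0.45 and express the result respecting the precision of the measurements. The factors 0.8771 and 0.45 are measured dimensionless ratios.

26.61 × 0.8771 = 23.339631 → 23.34 mg (4 s.f., last digit at the 10^-2 place).
12.2 × 0.45 = 5.49 → 5.5 mg (2 s.f., last digit at the 10^-1 place).
Sum: 28.829631 mg; keep the coarser place, 10^-1.
Result: 28.8 mg.

28.8 mg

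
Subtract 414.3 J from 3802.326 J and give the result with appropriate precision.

3388.0 J

3802.326 J − 414.3 J = 3388.026 J.
Addition/subtraction keeps the fewest decimal places: 3802.326 → 3 decimal places, 414.3 → 1 decimal place; limit is 1.
Rounded to 1 decimal place: 3388.0 J.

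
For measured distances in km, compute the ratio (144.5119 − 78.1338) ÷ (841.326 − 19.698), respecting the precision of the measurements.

0.0807885

144.5119 − 78.1338 = 66.3781, limited to 4 d.p. → 6 s.f.; 841.326 − 19.698 = 821.628, limited to 3 d.p. → 6 s.f.
Carrying full precision, 66.3781 ÷ 821.628 = 0.0807885076945…; keep min(6, 6) = 6 s.f.
Rounded to 6 significant figures: 0.0807885.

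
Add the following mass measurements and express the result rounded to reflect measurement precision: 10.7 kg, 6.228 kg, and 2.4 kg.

10.7 kg + 6.228 kg + 2.4 kg = 19.328 kg.
Addition/subtraction keeps the fewest decimal places: 10.7 → 1 decimal place, 6.228 → 3 decimal places, 2.4 → 1 decimal place; limit is 1.
Rounded to 1 decimal place: 19.3 kg.

19.3 kg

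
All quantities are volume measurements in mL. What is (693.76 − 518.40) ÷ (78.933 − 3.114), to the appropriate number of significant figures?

693.76 − 518.40 = 175.36, limited to 2 d.p. → 5 s.f.; 78.933 − 3.114 = 75.819, limited to 3 d.p. → 5 s.f.
Carrying full precision, 175.36 ÷ 75.819 = 2.31287671956…; keep min(5, 5) = 5 s.f.
Rounded to 5 significant figures: 2.3129.

2.3129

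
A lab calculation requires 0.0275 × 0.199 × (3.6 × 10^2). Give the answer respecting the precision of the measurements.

2.0

0.0275 × 0.199 × (3.6 × 10^2) = 1.9701
Multiplication/division keeps the fewest significant figures: 0.0275 → 3 s.f., 0.199 → 3 s.f., 3.6 × 10^2 → 2 s.f.; limit is 2.
Rounded to 2 significant figures: 2.0.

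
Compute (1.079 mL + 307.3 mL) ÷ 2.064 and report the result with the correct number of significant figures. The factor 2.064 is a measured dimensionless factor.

149.4 mL

1.079 mL + 307.3 mL = 308.379 mL; the sum is limited to 1 decimal place (4 s.f.).
Carrying full precision, 308.379 ÷ 2.064 = 149.408430233… mL; 2.064 has 4 s.f., so the result keeps min(4, 4) = 4 s.f.
Rounded to 4 significant figures: 149.4 mL.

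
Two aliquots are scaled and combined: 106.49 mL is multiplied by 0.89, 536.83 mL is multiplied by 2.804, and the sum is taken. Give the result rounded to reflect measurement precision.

1600. mL

106.49 × 0.89 = 94.7761 → 95 mL (2 s.f., last digit at the 10^0 place).
536.83 × 2.804 = 1505.27132 → 1505 mL (4 s.f., last digit at the 10^0 place).
Sum: 1600.04742 mL; keep the coarser place, 10^0.
Result: 1600. mL.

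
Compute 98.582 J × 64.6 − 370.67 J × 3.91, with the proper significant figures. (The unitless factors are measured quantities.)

4.92 × 10³ J

98.582 × 64.6 = 6368.3972 → 6.37 × 10³ J (3 s.f., last digit at the 10^1 place).
370.67 × 3.91 = 1449.3197 → 1.45 × 10³ J (3 s.f., last digit at the 10^1 place).
Difference: 4919.0775 J; keep the coarser place, 10^1.
Result: 4.92 × 10³ J.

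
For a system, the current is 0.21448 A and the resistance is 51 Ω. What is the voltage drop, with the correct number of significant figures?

11 V

voltage drop = 0.21448 A × 51 Ω = 10.93848 V.
0.21448 has 5 significant figures; 51 has 2.
Division/multiplication keeps the fewest: 2 significant figures.
Rounded: 11 V.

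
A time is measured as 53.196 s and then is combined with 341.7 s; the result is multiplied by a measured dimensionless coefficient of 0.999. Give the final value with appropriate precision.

3.95 × 10^2 s

53.196 s + 341.7 s = 394.896 s; the sum is limited to 1 decimal place (4 s.f.).
Carrying full precision, 394.896 × 0.999 = 394.501104 s; 0.999 has 3 s.f., so the result keeps min(4, 3) = 3 s.f.
Rounded to 3 significant figures: 3.95 × 10^2 s.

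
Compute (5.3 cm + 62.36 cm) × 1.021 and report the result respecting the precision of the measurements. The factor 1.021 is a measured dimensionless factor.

69.1 cm

5.3 cm + 62.36 cm = 67.66 cm; the sum is limited to 1 decimal place (3 s.f.).
Carrying full precision, 67.66 × 1.021 = 69.08086 cm; 1.021 has 4 s.f., so the result keeps min(3, 4) = 3 s.f.
Rounded to 3 significant figures: 69.1 cm.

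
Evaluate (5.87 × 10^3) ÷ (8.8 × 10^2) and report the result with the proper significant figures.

(5.87 × 10^3) ÷ (8.8 × 10^2) = 6.67045454545…
Multiplication/division keeps the fewest significant figures: 5.87 × 10^3 → 3 s.f., 8.8 × 10^2 → 2 s.f.; limit is 2.
Rounded to 2 significant figures: 6.7.

6.7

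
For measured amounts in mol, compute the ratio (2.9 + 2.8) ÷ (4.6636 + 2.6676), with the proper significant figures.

2.9 + 2.8 = 5.7, limited to 1 d.p. → 2 s.f.; 4.6636 + 2.6676 = 7.3312, limited to 4 d.p. → 5 s.f.
Carrying full precision, 5.7 ÷ 7.3312 = 0.777498908773…; keep min(2, 5) = 2 s.f.
Rounded to 2 significant figures: 0.78.

0.78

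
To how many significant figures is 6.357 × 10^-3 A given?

4

6.357 × 10^-3: in scientific notation every digit of the coefficient is significant.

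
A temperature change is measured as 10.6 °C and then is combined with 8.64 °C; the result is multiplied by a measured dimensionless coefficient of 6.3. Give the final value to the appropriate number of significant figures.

1.2 × 10^2 °C

10.6 °C + 8.64 °C = 19.24 °C; the sum is limited to 1 decimal place (3 s.f.).
Carrying full precision, 19.24 × 6.3 = 121.212 °C; 6.3 has 2 s.f., so the result keeps min(3, 2) = 2 s.f.
Rounded to 2 significant figures: 1.2 × 10^2 °C.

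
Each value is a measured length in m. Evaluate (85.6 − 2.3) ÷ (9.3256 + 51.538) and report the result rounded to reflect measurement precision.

85.6 − 2.3 = 83.3, limited to 1 d.p. → 3 s.f.; 9.3256 + 51.538 = 60.8636, limited to 3 d.p. → 5 s.f.
Carrying full precision, 83.3 ÷ 60.8636 = 1.36863412614…; keep min(3, 5) = 3 s.f.
Rounded to 3 significant figures: 1.37.

1.37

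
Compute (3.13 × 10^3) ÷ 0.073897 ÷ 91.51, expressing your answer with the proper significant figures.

463

(3.13 × 10^3) ÷ 0.073897 ÷ 91.51 = 462.859279007…
Multiplication/division keeps the fewest significant figures: 3.13 × 10^3 → 3 s.f., 0.073897 → 5 s.f., 91.51 → 4 s.f.; limit is 3.
Rounded to 3 significant figures: 463.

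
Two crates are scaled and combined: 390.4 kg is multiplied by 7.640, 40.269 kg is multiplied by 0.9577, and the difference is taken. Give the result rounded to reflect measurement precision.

2944 kg

390.4 × 7.640 = 2982.656 → 2983 kg (4 s.f., last digit at the 10^0 place).
40.269 × 0.9577 = 38.5656213 → 38.57 kg (4 s.f., last digit at the 10^-2 place).
Difference: 2944.0903787 kg; keep the coarser place, 10^0.
Result: 2944 kg.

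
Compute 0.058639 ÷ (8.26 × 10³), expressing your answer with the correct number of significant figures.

7.10 × 10⁻⁶

0.058639 ÷ (8.26 × 10³) = 0.00000709915254237…
Multiplication/division keeps the fewest significant figures: 0.058639 → 5 s.f., 8.26 × 10³ → 3 s.f.; limit is 3.
Rounded to 3 significant figures: 7.10 × 10⁻⁶.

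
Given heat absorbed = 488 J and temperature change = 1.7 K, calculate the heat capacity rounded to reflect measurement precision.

2.9 × 10^2 J/K

heat capacity = 488 J ÷ 1.7 K = 287.058823529… J/K.
488 has 3 significant figures; 1.7 has 2.
Division/multiplication keeps the fewest: 2 significant figures.
Rounded: 2.9 × 10^2 J/K.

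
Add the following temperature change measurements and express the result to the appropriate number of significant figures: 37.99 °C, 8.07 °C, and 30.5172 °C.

76.58 °C

37.99 °C + 8.07 °C + 30.5172 °C = 76.5772 °C.
Addition/subtraction keeps the fewest decimal places: 37.99 → 2 decimal places, 8.07 → 2 decimal places, 30.5172 → 4 decimal places; limit is 2.
Rounded to 2 decimal places: 76.58 °C.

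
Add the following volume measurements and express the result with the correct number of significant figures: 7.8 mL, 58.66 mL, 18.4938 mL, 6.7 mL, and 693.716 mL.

7.8 mL + 58.66 mL + 18.4938 mL + 6.7 mL + 693.716 mL = 785.3698 mL.
Addition/subtraction keeps the fewest decimal places: 7.8 → 1 decimal place, 58.66 → 2 decimal places, 18.4938 → 4 decimal places, 6.7 → 1 decimal place, 693.716 → 3 decimal places; limit is 1.
Rounded to 1 decimal place: 785.4 mL.

785.4 mL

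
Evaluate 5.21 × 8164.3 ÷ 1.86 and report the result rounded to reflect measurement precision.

5.21 × 8164.3 ÷ 1.86 = 22868.8188172…
Multiplication/division keeps the fewest significant figures: 5.21 → 3 s.f., 8164.3 → 5 s.f., 1.86 → 3 s.f.; limit is 3.
Rounded to 3 significant figures: 2.29 × 10^4.

2.29 × 10^4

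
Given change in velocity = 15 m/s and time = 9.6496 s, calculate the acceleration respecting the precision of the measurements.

1.6 m/s²

acceleration = 15 m/s ÷ 9.6496 s = 1.55446857901… m/s².
15 has 2 significant figures; 9.6496 has 5.
Division/multiplication keeps the fewest: 2 significant figures.
Rounded: 1.6 m/s².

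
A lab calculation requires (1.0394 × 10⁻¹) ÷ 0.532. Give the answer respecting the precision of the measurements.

(1.0394 × 10⁻¹) ÷ 0.532 = 0.19537593985…
Multiplication/division keeps the fewest significant figures: 1.0394 × 10⁻¹ → 5 s.f., 0.532 → 3 s.f.; limit is 3.
Rounded to 3 significant figures: 0.195.

0.195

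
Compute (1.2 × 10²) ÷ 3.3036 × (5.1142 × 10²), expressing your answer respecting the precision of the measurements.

(1.2 × 10²) ÷ 3.3036 × (5.1142 × 10²) = 18576.8252815…
Multiplication/division keeps the fewest significant figures: 1.2 × 10² → 2 s.f., 3.3036 → 5 s.f., 5.1142 × 10² → 5 s.f.; limit is 2.
Rounded to 2 significant figures: 1.9 × 10⁴.

1.9 × 10⁴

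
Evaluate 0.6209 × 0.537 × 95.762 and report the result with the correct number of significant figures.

31.9

0.6209 × 0.537 × 95.762 = 31.9292820546
Multiplication/division keeps the fewest significant figures: 0.6209 → 4 s.f., 0.537 → 3 s.f., 95.762 → 5 s.f.; limit is 3.
Rounded to 3 significant figures: 31.9.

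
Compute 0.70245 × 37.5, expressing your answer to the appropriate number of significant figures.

0.70245 × 37.5 = 26.341875
Multiplication/division keeps the fewest significant figures: 0.70245 → 5 s.f., 37.5 → 3 s.f.; limit is 3.
Rounded to 3 significant figures: 26.3.

26.3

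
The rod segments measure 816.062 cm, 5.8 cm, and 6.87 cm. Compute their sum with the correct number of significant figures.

816.062 cm + 5.8 cm + 6.87 cm = 828.732 cm.
Addition/subtraction keeps the fewest decimal places: 816.062 → 3 decimal places, 5.8 → 1 decimal place, 6.87 → 2 decimal places; limit is 1.
Rounded to 1 decimal place: 828.7 cm.

828.7 cm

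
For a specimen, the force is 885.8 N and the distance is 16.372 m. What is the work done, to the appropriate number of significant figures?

1.450 × 10⁴ J

work done = 885.8 N × 16.372 m = 14502.3176 J.
885.8 has 4 significant figures; 16.372 has 5.
Division/multiplication keeps the fewest: 4 significant figures.
Rounded: 1.450 × 10⁴ J.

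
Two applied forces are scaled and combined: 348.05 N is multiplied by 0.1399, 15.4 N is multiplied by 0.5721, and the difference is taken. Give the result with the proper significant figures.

39.88 N

348.05 × 0.1399 = 48.692195 → 48.69 N (4 s.f., last digit at the 10^-2 place).
15.4 × 0.5721 = 8.81034 → 8.81 N (3 s.f., last digit at the 10^-2 place).
Difference: 39.881855 N; keep the coarser place, 10^-2.
Result: 39.88 N.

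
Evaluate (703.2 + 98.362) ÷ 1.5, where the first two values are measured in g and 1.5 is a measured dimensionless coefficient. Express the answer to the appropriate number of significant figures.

5.3 × 10² g

703.2 g + 98.362 g = 801.562 g; the sum is limited to 1 decimal place (4 s.f.).
Carrying full precision, 801.562 ÷ 1.5 = 534.374666667… g; 1.5 has 2 s.f., so the result keeps min(4, 2) = 2 s.f.
Rounded to 2 significant figures: 5.3 × 10² g.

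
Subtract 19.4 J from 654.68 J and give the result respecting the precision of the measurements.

654.68 J − 19.4 J = 635.28 J.
Addition/subtraction keeps the fewest decimal places: 654.68 → 2 decimal places, 19.4 → 1 decimal place; limit is 1.
Rounded to 1 decimal place: 635.3 J.

635.3 J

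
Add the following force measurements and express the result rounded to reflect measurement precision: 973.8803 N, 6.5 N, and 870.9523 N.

973.8803 N + 6.5 N + 870.9523 N = 1851.3326 N.
Addition/subtraction keeps the fewest decimal places: 973.8803 → 4 decimal places, 6.5 → 1 decimal place, 870.9523 → 4 decimal places; limit is 1.
Rounded to 1 decimal place: 1851.3 N.

1851.3 N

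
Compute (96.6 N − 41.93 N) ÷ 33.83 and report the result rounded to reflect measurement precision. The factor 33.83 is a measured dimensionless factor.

1.62 N

96.6 N − 41.93 N = 54.67 N; the difference is limited to 1 decimal place (3 s.f.).
Carrying full precision, 54.67 ÷ 33.83 = 1.61602128289… N; 33.83 has 4 s.f., so the result keeps min(3, 4) = 3 s.f.
Rounded to 3 significant figures: 1.62 N.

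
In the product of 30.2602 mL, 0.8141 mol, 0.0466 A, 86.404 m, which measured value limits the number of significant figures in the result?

30.2602 mL → 6 s.f.; 0.8141 mol → 4 s.f.; 0.0466 A → 3 s.f.; 86.404 m → 5 s.f.
The fewest is 3 significant figures, from 0.0466 A.

0.0466 A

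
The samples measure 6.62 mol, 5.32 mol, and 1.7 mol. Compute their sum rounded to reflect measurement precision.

6.62 mol + 5.32 mol + 1.7 mol = 13.64 mol.
Addition/subtraction keeps the fewest decimal places: 6.62 → 2 decimal places, 5.32 → 2 decimal places, 1.7 → 1 decimal place; limit is 1.
Rounded to 1 decimal place: 13.6 mol.

13.6 mol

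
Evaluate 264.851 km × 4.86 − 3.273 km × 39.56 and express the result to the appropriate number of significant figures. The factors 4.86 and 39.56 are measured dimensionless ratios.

264.851 × 4.86 = 1287.17586 → 1.29 × 10³ km (3 s.f., last digit at the 10^1 place).
3.273 × 39.56 = 129.47988 → 129.5 km (4 s.f., last digit at the 10^-1 place).
Difference: 1157.69598 km; keep the coarser place, 10^1.
Result: 1.16 × 10³ km.

1.16 × 10³ km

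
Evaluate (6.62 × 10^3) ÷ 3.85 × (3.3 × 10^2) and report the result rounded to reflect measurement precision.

(6.62 × 10^3) ÷ 3.85 × (3.3 × 10^2) = 567428.571429…
Multiplication/division keeps the fewest significant figures: 6.62 × 10^3 → 3 s.f., 3.85 → 3 s.f., 3.3 × 10^2 → 2 s.f.; limit is 2.
Rounded to 2 significant figures: 5.7 × 10^5.

5.7 × 10^5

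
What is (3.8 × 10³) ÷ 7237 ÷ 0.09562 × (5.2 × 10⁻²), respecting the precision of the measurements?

(3.8 × 10³) ÷ 7237 ÷ 0.09562 × (5.2 × 10⁻²) = 0.285548332422…
Multiplication/division keeps the fewest significant figures: 3.8 × 10³ → 2 s.f., 7237 → 4 s.f., 0.09562 → 4 s.f., 5.2 × 10⁻² → 2 s.f.; limit is 2.
Rounded to 2 significant figures: 2.9 × 10⁻¹.

2.9 × 10⁻¹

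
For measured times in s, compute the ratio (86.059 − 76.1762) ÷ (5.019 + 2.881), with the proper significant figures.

86.059 − 76.1762 = 9.8828, limited to 3 d.p. → 4 s.f.; 5.019 + 2.881 = 7.900, limited to 3 d.p. → 4 s.f.
Carrying full precision, 9.8828 ÷ 7.900 = 1.25098734177…; keep min(4, 4) = 4 s.f.
Rounded to 4 significant figures: 1.251.

1.251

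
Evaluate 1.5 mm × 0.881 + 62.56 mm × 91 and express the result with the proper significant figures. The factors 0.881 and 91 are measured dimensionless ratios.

1.5 × 0.881 = 1.3215 → 1.3 mm (2 s.f., last digit at the 10^-1 place).
62.56 × 91 = 5692.96 → 5.7 × 10^3 mm (2 s.f., last digit at the 10^2 place).
Sum: 5694.2815 mm; keep the coarser place, 10^2.
Result: 5.7 × 10^3 mm.

5.7 × 10^3 mm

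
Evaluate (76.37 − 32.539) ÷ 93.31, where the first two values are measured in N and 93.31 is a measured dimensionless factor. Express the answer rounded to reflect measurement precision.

4.697 × 10^-1 N

76.37 N − 32.539 N = 43.831 N; the difference is limited to 2 decimal places (4 s.f.).
Carrying full precision, 43.831 ÷ 93.31 = 0.469735290966… N; 93.31 has 4 s.f., so the result keeps min(4, 4) = 4 s.f.
Rounded to 4 significant figures: 4.697 × 10^-1 N.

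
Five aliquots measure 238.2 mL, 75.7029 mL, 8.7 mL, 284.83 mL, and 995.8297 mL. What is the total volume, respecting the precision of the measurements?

1603.3 mL

238.2 mL + 75.7029 mL + 8.7 mL + 284.83 mL + 995.8297 mL = 1603.2626 mL.
Addition/subtraction keeps the fewest decimal places: 238.2 → 1 decimal place, 75.7029 → 4 decimal places, 8.7 → 1 decimal place, 284.83 → 2 decimal places, 995.8297 → 4 decimal places; limit is 1.
Rounded to 1 decimal place: 1603.3 mL.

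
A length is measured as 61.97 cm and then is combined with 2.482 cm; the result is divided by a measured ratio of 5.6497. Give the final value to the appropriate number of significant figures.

11.41 cm

61.97 cm + 2.482 cm = 64.452 cm; the sum is limited to 2 decimal places (4 s.f.).
Carrying full precision, 64.452 ÷ 5.6497 = 11.4080393649… cm; 5.6497 has 5 s.f., so the result keeps min(4, 5) = 4 s.f.
Rounded to 4 significant figures: 11.41 cm.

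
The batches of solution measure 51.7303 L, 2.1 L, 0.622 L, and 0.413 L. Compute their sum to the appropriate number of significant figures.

51.7303 L + 2.1 L + 0.622 L + 0.413 L = 54.8653 L.
Addition/subtraction keeps the fewest decimal places: 51.7303 → 4 decimal places, 2.1 → 1 decimal place, 0.622 → 3 decimal places, 0.413 → 3 decimal places; limit is 1.
Rounded to 1 decimal place: 54.9 L.

54.9 L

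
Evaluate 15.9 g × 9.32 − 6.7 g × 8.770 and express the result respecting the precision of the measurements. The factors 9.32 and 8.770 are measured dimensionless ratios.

15.9 × 9.32 = 148.188 → 148 g (3 s.f., last digit at the 10^0 place).
6.7 × 8.770 = 58.759 → 59 g (2 s.f., last digit at the 10^0 place).
Difference: 89.429 g; keep the coarser place, 10^0.
Result: 89 g.

89 g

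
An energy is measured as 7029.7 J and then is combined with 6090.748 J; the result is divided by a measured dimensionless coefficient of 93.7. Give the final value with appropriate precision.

7029.7 J + 6090.748 J = 13120.448 J; the sum is limited to 1 decimal place (6 s.f.).
Carrying full precision, 13120.448 ÷ 93.7 = 140.026125934… J; 93.7 has 3 s.f., so the result keeps min(6, 3) = 3 s.f.
Rounded to 3 significant figures: 140. J.

140. J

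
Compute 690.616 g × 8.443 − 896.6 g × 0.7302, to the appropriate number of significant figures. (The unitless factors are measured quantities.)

690.616 × 8.443 = 5830.870888 → 5831 g (4 s.f., last digit at the 10^0 place).
896.6 × 0.7302 = 654.69732 → 654.7 g (4 s.f., last digit at the 10^-1 place).
Difference: 5176.173568 g; keep the coarser place, 10^0.
Result: 5176 g.

5176 g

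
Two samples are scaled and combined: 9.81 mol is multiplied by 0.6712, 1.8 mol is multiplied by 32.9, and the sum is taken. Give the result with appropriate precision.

66 mol

9.81 × 0.6712 = 6.584472 → 6.58 mol (3 s.f., last digit at the 10^-2 place).
1.8 × 32.9 = 59.22 → 59 mol (2 s.f., last digit at the 10^0 place).
Sum: 65.804472 mol; keep the coarser place, 10^0.
Result: 66 mol.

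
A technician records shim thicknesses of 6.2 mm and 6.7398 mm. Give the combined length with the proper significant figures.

6.2 mm + 6.7398 mm = 12.9398 mm.
Addition/subtraction keeps the fewest decimal places: 6.2 → 1 decimal place, 6.7398 → 4 decimal places; limit is 1.
Rounded to 1 decimal place: 12.9 mm.

12.9 mm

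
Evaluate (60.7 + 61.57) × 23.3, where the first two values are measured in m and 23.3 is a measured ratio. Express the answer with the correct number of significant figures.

60.7 m + 61.57 m = 122.27 m; the sum is limited to 1 decimal place (4 s.f.).
Carrying full precision, 122.27 × 23.3 = 2848.891 m; 23.3 has 3 s.f., so the result keeps min(4, 3) = 3 s.f.
Rounded to 3 significant figures: 2.85 × 10³ m.

2.85 × 10³ m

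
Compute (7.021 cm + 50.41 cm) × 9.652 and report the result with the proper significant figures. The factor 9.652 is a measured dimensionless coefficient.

554.3 cm

7.021 cm + 50.41 cm = 57.431 cm; the sum is limited to 2 decimal places (4 s.f.).
Carrying full precision, 57.431 × 9.652 = 554.324012 cm; 9.652 has 4 s.f., so the result keeps min(4, 4) = 4 s.f.
Rounded to 4 significant figures: 554.3 cm.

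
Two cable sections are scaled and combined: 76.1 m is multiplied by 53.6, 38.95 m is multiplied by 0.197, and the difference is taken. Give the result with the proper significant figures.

4.07 × 10^3 m

76.1 × 53.6 = 4078.96 → 4.08 × 10^3 m (3 s.f., last digit at the 10^1 place).
38.95 × 0.197 = 7.67315 → 7.67 m (3 s.f., last digit at the 10^-2 place).
Difference: 4071.28685 m; keep the coarser place, 10^1.
Result: 4.07 × 10^3 m.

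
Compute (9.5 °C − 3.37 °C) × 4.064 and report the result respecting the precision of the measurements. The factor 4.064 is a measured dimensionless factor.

25 °C

9.5 °C − 3.37 °C = 6.13 °C; the difference is limited to 1 decimal place (2 s.f.).
Carrying full precision, 6.13 × 4.064 = 24.91232 °C; 4.064 has 4 s.f., so the result keeps min(2, 4) = 2 s.f.
Rounded to 2 significant figures: 25 °C.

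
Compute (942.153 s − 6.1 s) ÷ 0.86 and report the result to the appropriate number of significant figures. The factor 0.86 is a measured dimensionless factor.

1.1 × 10^3 s

942.153 s − 6.1 s = 936.053 s; the difference is limited to 1 decimal place (4 s.f.).
Carrying full precision, 936.053 ÷ 0.86 = 1088.43372093… s; 0.86 has 2 s.f., so the result keeps min(4, 2) = 2 s.f.
Rounded to 2 significant figures: 1.1 × 10^3 s.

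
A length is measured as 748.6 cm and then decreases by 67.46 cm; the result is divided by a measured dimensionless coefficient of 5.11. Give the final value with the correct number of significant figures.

748.6 cm − 67.46 cm = 681.14 cm; the difference is limited to 1 decimal place (4 s.f.).
Carrying full precision, 681.14 ÷ 5.11 = 133.295499022… cm; 5.11 has 3 s.f., so the result keeps min(4, 3) = 3 s.f.
Rounded to 3 significant figures: 133 cm.

133 cm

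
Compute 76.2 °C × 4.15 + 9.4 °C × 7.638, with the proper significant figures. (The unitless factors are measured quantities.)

3.88 × 10² °C

76.2 × 4.15 = 316.23 → 316 °C (3 s.f., last digit at the 10^0 place).
9.4 × 7.638 = 71.7972 → 72 °C (2 s.f., last digit at the 10^0 place).
Sum: 388.0272 °C; keep the coarser place, 10^0.
Result: 3.88 × 10² °C.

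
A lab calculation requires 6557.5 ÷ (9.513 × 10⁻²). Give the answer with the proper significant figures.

6557.5 ÷ (9.513 × 10⁻²) = 68931.9878062…
Multiplication/division keeps the fewest significant figures: 6557.5 → 5 s.f., 9.513 × 10⁻² → 4 s.f.; limit is 4.
Rounded to 4 significant figures: 6.893 × 10⁴.

6.893 × 10⁴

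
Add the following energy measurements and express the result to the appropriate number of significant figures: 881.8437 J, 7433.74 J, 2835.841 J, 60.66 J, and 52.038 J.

881.8437 J + 7433.74 J + 2835.841 J + 60.66 J + 52.038 J = 11264.1227 J.
Addition/subtraction keeps the fewest decimal places: 881.8437 → 4 decimal places, 7433.74 → 2 decimal places, 2835.841 → 3 decimal places, 60.66 → 2 decimal places, 52.038 → 3 decimal places; limit is 2.
Rounded to 2 decimal places: 1.126412 × 10⁴ J.

1.126412 × 10⁴ J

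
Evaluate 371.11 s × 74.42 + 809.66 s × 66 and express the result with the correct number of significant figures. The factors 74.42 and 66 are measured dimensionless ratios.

8.1 × 10^4 s

371.11 × 74.42 = 27618.0062 → 2.762 × 10^4 s (4 s.f., last digit at the 10^1 place).
809.66 × 66 = 53437.56 → 5.3 × 10^4 s (2 s.f., last digit at the 10^3 place).
Sum: 81055.5662 s; keep the coarser place, 10^3.
Result: 8.1 × 10^4 s.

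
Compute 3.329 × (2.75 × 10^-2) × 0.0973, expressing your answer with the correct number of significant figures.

0.00891

3.329 × (2.75 × 10^-2) × 0.0973 = 0.00890757175
Multiplication/division keeps the fewest significant figures: 3.329 → 4 s.f., 2.75 × 10^-2 → 3 s.f., 0.0973 → 3 s.f.; limit is 3.
Rounded to 3 significant figures: 0.00891.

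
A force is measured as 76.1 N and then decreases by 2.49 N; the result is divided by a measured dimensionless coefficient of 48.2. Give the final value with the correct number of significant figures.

1.53 N

76.1 N − 2.49 N = 73.61 N; the difference is limited to 1 decimal place (3 s.f.).
Carrying full precision, 73.61 ÷ 48.2 = 1.52717842324… N; 48.2 has 3 s.f., so the result keeps min(3, 3) = 3 s.f.
Rounded to 3 significant figures: 1.53 N.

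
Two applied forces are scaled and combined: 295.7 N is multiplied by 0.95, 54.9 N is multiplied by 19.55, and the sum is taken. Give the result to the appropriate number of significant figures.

1.35 × 10³ N

295.7 × 0.95 = 280.915 → 2.8 × 10² N (2 s.f., last digit at the 10^1 place).
54.9 × 19.55 = 1073.295 → 1.07 × 10³ N (3 s.f., last digit at the 10^1 place).
Sum: 1354.21 N; keep the coarser place, 10^1.
Result: 1.35 × 10³ N.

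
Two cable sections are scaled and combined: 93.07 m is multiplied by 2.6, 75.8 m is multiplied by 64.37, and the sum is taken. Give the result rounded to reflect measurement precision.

5.12 × 10^3 m

93.07 × 2.6 = 241.982 → 2.4 × 10^2 m (2 s.f., last digit at the 10^1 place).
75.8 × 64.37 = 4879.246 → 4.88 × 10^3 m (3 s.f., last digit at the 10^1 place).
Sum: 5121.228 m; keep the coarser place, 10^1.
Result: 5.12 × 10^3 m.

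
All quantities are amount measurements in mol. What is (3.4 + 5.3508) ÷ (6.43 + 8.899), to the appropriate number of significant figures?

3.4 + 5.3508 = 8.7508, limited to 1 d.p. → 2 s.f.; 6.43 + 8.899 = 15.329, limited to 2 d.p. → 4 s.f.
Carrying full precision, 8.7508 ÷ 15.329 = 0.570865679431…; keep min(2, 4) = 2 s.f.
Rounded to 2 significant figures: 0.57.

0.57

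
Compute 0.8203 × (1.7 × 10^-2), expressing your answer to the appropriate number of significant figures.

0.014

0.8203 × (1.7 × 10^-2) = 0.0139451
Multiplication/division keeps the fewest significant figures: 0.8203 → 4 s.f., 1.7 × 10^-2 → 2 s.f.; limit is 2.
Rounded to 2 significant figures: 0.014.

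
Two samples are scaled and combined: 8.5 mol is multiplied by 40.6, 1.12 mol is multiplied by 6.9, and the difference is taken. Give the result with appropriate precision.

8.5 × 40.6 = 345.1 → 3.5 × 10^2 mol (2 s.f., last digit at the 10^1 place).
1.12 × 6.9 = 7.728 → 7.7 mol (2 s.f., last digit at the 10^-1 place).
Difference: 337.372 mol; keep the coarser place, 10^1.
Result: 3.4 × 10^2 mol.

3.4 × 10^2 mol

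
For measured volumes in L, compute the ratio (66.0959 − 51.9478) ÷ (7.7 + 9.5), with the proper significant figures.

0.823

66.0959 − 51.9478 = 14.1481, limited to 4 d.p. → 6 s.f.; 7.7 + 9.5 = 17.2, limited to 1 d.p. → 3 s.f.
Carrying full precision, 14.1481 ÷ 17.2 = 0.822563953488…; keep min(6, 3) = 3 s.f.
Rounded to 3 significant figures: 0.823.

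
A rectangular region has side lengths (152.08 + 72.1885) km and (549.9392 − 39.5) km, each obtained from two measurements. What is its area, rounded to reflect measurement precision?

152.08 + 72.1885 = 224.2685, limited to 2 d.p. → 5 s.f.; 549.9392 − 39.5 = 510.4392, limited to 1 d.p. → 4 s.f.
Carrying full precision, 224.2685 × 510.4392 = 114475.433725…; keep min(5, 4) = 4 s.f.
Rounded to 4 significant figures: 1.145 × 10⁵ km².

1.145 × 10⁵ km²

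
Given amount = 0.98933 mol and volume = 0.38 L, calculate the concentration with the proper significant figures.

2.6 mol/L

concentration = 0.98933 mol ÷ 0.38 L = 2.6035 mol/L.
0.98933 has 5 significant figures; 0.38 has 2.
Division/multiplication keeps the fewest: 2 significant figures.
Rounded: 2.6 mol/L.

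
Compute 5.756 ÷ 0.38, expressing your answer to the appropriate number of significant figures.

5.756 ÷ 0.38 = 15.1473684211…
Multiplication/division keeps the fewest significant figures: 5.756 → 4 s.f., 0.38 → 2 s.f.; limit is 2.
Rounded to 2 significant figures: 15.

15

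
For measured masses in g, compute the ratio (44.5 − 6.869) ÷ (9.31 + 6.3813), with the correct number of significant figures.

2.40

44.5 − 6.869 = 37.631, limited to 1 d.p. → 3 s.f.; 9.31 + 6.3813 = 15.6913, limited to 2 d.p. → 4 s.f.
Carrying full precision, 37.631 ÷ 15.6913 = 2.39820792414…; keep min(3, 4) = 3 s.f.
Rounded to 3 significant figures: 2.40.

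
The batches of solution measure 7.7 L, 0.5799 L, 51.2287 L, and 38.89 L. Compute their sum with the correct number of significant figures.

7.7 L + 0.5799 L + 51.2287 L + 38.89 L = 98.3986 L.
Addition/subtraction keeps the fewest decimal places: 7.7 → 1 decimal place, 0.5799 → 4 decimal places, 51.2287 → 4 decimal places, 38.89 → 2 decimal places; limit is 1.
Rounded to 1 decimal place: 98.4 L.

98.4 L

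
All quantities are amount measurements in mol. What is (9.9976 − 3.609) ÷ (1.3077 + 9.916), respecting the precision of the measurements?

9.9976 − 3.609 = 6.3886, limited to 3 d.p. → 4 s.f.; 1.3077 + 9.916 = 11.2237, limited to 3 d.p. → 5 s.f.
Carrying full precision, 6.3886 ÷ 11.2237 = 0.569206233239…; keep min(4, 5) = 4 s.f.
Rounded to 4 significant figures: 5.692 × 10^-1.

5.692 × 10^-1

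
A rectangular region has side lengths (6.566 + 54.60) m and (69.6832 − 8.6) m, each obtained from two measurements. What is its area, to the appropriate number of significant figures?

3.74 × 10³ m²

6.566 + 54.60 = 61.166, limited to 2 d.p. → 4 s.f.; 69.6832 − 8.6 = 61.0832, limited to 1 d.p. → 3 s.f.
Carrying full precision, 61.166 × 61.0832 = 3736.2150112; keep min(4, 3) = 3 s.f.
Rounded to 3 significant figures: 3.74 × 10³ m².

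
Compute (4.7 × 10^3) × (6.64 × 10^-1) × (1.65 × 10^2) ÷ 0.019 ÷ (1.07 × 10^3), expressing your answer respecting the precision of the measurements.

2.5 × 10^4

(4.7 × 10^3) × (6.64 × 10^-1) × (1.65 × 10^2) ÷ 0.019 ÷ (1.07 × 10^3) = 25328.6768323…
Multiplication/division keeps the fewest significant figures: 4.7 × 10^3 → 2 s.f., 6.64 × 10^-1 → 3 s.f., 1.65 × 10^2 → 3 s.f., 0.019 → 2 s.f., 1.07 × 10^3 → 3 s.f.; limit is 2.
Rounded to 2 significant figures: 2.5 × 10^4.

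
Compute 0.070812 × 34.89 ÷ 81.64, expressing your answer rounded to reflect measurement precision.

0.070812 × 34.89 ÷ 81.64 = 0.0302625022048…
Multiplication/division keeps the fewest significant figures: 0.070812 → 5 s.f., 34.89 → 4 s.f., 81.64 → 4 s.f.; limit is 4.
Rounded to 4 significant figures: 0.03026.

0.03026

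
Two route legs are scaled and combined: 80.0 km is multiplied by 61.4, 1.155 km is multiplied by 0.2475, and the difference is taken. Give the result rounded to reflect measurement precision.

4.91 × 10³ km

80.0 × 61.4 = 4912 → 4.91 × 10³ km (3 s.f., last digit at the 10^1 place).
1.155 × 0.2475 = 0.2858625 → 0.2859 km (4 s.f., last digit at the 10^-4 place).
Difference: 4911.7141375 km; keep the coarser place, 10^1.
Result: 4.91 × 10³ km.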